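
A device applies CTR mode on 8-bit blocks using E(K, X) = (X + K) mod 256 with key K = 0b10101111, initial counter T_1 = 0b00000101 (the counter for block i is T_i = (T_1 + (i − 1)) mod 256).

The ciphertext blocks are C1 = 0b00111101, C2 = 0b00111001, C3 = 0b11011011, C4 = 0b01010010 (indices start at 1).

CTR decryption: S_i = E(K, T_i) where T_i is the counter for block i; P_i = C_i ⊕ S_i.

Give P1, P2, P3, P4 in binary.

P1 = 0b10001001, P2 = 0b10001100, P3 = 0b01101101, P4 = 0b11100101

P1: T = 0b00000101, S = E(K, T) = 0b10110100; 0b00111101 ⊕ 0b10110100 = 0b10001001.
P2: T = 0b00000110, S = E(K, T) = 0b10110101; 0b00111001 ⊕ 0b10110101 = 0b10001100.
P3: T = 0b00000111, S = E(K, T) = 0b10110110; 0b11011011 ⊕ 0b10110110 = 0b01101101.
P4: T = 0b00001000, S = E(K, T) = 0b10110111; 0b01010010 ⊕ 0b10110111 = 0b11100101.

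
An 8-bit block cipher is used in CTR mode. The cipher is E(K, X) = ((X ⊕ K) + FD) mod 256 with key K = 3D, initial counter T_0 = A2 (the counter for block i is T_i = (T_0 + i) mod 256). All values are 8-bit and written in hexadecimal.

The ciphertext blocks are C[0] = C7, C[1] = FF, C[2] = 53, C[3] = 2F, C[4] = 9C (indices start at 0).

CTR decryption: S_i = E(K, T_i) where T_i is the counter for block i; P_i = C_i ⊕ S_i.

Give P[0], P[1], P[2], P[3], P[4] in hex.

P[0] = 5B, P[1] = 64, P[2] = C5, P[3] = BA, P[4] = 04

P[0]: T = A2, S = E(K, T) = 9C; C7 ⊕ 9C = 5B.
P[1]: T = A3, S = E(K, T) = 9B; FF ⊕ 9B = 64.
P[2]: T = A4, S = E(K, T) = 96; 53 ⊕ 96 = C5.
P[3]: T = A5, S = E(K, T) = 95; 2F ⊕ 95 = BA.
P[4]: T = A6, S = E(K, T) = 98; 9C ⊕ 98 = 04.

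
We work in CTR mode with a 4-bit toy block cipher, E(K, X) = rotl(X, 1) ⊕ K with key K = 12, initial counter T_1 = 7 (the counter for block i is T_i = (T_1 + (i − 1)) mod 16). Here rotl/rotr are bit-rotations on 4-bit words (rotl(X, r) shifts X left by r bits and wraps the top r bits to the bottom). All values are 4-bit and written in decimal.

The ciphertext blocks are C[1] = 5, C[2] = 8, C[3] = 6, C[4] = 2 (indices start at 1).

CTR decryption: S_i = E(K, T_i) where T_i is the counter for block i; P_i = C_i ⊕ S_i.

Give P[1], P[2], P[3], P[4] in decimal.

P[1] = 7, P[2] = 5, P[3] = 9, P[4] = 11

P[1]: T = 7, S = E(K, T) = 2; 5 ⊕ 2 = 7.
P[2]: T = 8, S = E(K, T) = 13; 8 ⊕ 13 = 5.
P[3]: T = 9, S = E(K, T) = 15; 6 ⊕ 15 = 9.
P[4]: T = 10, S = E(K, T) = 9; 2 ⊕ 9 = 11.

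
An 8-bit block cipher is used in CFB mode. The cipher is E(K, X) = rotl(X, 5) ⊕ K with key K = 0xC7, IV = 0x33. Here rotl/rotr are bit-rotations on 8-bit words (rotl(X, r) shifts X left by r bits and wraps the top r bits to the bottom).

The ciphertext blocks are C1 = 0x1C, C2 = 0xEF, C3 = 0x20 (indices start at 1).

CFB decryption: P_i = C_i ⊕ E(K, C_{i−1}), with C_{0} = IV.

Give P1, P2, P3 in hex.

P1 = 0xBD, P2 = 0xAB, P3 = 0x1A

P1: E(K, 0x33) = 0xA1; 0x1C ⊕ 0xA1 = 0xBD.
P2: E(K, 0x1C) = 0x44; 0xEF ⊕ 0x44 = 0xAB.
P3: E(K, 0xEF) = 0x3A; 0x20 ⊕ 0x3A = 0x1A.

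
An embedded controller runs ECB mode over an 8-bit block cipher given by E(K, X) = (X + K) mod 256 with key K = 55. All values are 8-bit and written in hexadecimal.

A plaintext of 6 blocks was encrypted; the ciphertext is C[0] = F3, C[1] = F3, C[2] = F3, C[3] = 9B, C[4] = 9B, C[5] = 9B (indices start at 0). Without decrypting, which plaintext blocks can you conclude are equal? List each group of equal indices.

ECB encrypts each block independently with the same key, so equal ciphertext blocks imply equal plaintext blocks.
C[0] = C[1] = C[2] = F3, so P[0] = P[1] = P[2].
C[3] = C[4] = C[5] = 9B, so P[3] = P[4] = P[5].

P[0] = P[1] = P[2]; P[3] = P[4] = P[5]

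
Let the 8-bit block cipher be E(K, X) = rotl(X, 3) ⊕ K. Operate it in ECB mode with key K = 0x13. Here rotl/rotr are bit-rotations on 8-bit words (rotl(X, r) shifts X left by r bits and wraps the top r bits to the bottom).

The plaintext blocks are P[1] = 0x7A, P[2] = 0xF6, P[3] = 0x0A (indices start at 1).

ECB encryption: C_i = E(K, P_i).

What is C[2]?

C[2]: E(K, 0xF6) = 0xA4.

C[2] = 0xA4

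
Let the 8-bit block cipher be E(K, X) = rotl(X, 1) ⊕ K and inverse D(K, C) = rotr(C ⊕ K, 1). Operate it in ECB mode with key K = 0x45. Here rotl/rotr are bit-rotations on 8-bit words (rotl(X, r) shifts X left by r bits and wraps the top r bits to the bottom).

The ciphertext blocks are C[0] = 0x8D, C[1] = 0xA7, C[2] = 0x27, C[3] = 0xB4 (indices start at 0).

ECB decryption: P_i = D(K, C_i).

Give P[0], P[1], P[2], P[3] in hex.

P[0]: D(K, 0x8D) = 0x64.
P[1]: D(K, 0xA7) = 0x71.
P[2]: D(K, 0x27) = 0x31.
P[3]: D(K, 0xB4) = 0xF8.

P[0] = 0x64, P[1] = 0x71, P[2] = 0x31, P[3] = 0xF8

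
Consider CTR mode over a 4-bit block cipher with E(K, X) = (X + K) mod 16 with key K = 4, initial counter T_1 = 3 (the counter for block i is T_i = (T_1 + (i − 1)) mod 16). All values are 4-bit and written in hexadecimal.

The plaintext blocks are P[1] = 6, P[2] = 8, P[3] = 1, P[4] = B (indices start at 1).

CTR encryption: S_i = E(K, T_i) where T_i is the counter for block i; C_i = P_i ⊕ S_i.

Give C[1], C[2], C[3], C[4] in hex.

C[1] = 1, C[2] = 0, C[3] = 8, C[4] = 1

C[1]: T = 3, S = E(K, T) = 7; 6 ⊕ 7 = 1.
C[2]: T = 4, S = E(K, T) = 8; 8 ⊕ 8 = 0.
C[3]: T = 5, S = E(K, T) = 9; 1 ⊕ 9 = 8.
C[4]: T = 6, S = E(K, T) = A; B ⊕ A = 1.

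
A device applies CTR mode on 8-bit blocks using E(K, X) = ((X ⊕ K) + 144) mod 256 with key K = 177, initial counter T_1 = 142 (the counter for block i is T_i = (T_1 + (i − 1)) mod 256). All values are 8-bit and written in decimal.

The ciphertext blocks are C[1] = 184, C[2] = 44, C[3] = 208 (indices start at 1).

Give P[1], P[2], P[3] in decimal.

P[1] = 119, P[2] = 226, P[3] = 97

CTR decryption: S_i = E(K, T_i) where T_i is the counter for block i; P_i = C_i ⊕ S_i.
P[1]: T = 142, S = E(K, T) = 207; 184 ⊕ 207 = 119.
P[2]: T = 143, S = E(K, T) = 206; 44 ⊕ 206 = 226.
P[3]: T = 144, S = E(K, T) = 177; 208 ⊕ 177 = 97.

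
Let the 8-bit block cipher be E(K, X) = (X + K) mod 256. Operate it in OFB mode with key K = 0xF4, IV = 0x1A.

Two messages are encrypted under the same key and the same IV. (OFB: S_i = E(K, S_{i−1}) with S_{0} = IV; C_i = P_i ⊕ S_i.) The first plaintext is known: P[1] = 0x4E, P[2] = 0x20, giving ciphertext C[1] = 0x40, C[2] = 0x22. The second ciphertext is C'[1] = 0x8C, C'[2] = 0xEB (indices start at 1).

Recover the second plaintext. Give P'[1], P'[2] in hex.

P'[1] = 0x82, P'[2] = 0xE9

In OFB with a reused IV, both messages share the same keystream S_i, so C_i ⊕ C'_i = P_i ⊕ P'_i and thus P'_i = P_i ⊕ C_i ⊕ C'_i.
P'[1]: 0x4E ⊕ 0x40 ⊕ 0x8C = 0x82.
P'[2]: 0x20 ⊕ 0x22 ⊕ 0xEB = 0xE9.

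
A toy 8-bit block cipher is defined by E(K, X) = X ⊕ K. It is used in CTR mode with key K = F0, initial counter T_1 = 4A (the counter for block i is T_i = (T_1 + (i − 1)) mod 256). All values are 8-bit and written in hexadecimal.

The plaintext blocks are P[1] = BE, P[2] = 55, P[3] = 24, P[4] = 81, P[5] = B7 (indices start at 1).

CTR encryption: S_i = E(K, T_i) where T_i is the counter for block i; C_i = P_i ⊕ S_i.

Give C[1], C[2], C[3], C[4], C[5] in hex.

C[1]: T = 4A, S = E(K, T) = BA; BE ⊕ BA = 04.
C[2]: T = 4B, S = E(K, T) = BB; 55 ⊕ BB = EE.
C[3]: T = 4C, S = E(K, T) = BC; 24 ⊕ BC = 98.
C[4]: T = 4D, S = E(K, T) = BD; 81 ⊕ BD = 3C.
C[5]: T = 4E, S = E(K, T) = BE; B7 ⊕ BE = 09.

C[1] = 04, C[2] = EE, C[3] = 98, C[4] = 3C, C[5] = 09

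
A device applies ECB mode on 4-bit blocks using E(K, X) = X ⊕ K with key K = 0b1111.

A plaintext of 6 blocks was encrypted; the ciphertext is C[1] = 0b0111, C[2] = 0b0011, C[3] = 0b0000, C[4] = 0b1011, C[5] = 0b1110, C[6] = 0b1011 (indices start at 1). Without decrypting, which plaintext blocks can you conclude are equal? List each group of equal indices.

P[4] = P[6]

ECB encrypts each block independently with the same key, so equal ciphertext blocks imply equal plaintext blocks.
C[4] = C[6] = 0b1011, so P[4] = P[6].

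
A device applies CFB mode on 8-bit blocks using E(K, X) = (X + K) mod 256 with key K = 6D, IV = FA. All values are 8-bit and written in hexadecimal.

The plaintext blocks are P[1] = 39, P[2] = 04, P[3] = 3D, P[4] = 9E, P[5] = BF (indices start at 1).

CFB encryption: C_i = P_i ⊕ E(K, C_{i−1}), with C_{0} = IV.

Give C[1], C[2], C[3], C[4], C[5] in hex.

C[1] = 5E, C[2] = CF, C[3] = 01, C[4] = F0, C[5] = E2

C[1]: E(K, FA) = 67; 39 ⊕ 67 = 5E.
C[2]: E(K, 5E) = CB; 04 ⊕ CB = CF.
C[3]: E(K, CF) = 3C; 3D ⊕ 3C = 01.
C[4]: E(K, 01) = 6E; 9E ⊕ 6E = F0.
C[5]: E(K, F0) = 5D; BF ⊕ 5D = E2.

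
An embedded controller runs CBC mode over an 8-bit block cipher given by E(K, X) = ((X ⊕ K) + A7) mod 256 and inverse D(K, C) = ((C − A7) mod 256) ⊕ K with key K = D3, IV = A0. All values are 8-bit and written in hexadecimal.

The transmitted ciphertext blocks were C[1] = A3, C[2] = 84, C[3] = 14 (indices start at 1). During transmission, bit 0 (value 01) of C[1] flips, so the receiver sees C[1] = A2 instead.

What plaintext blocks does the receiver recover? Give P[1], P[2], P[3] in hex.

CBC decryption: P_i = D(K, C_i) ⊕ C_{i−1}, with C_{0} = IV.
Only C[1] changed, to A2. In CBC, a change in C_i garbles P_i and flips the same bit in P_{i+1}. Decrypting the received ciphertext:
P[1]: D(K, A2) = 28; 28 ⊕ A0 = 88.
P[2]: D(K, 84) = 0E; 0E ⊕ A2 = AC.
P[3]: D(K, 14) = BE; BE ⊕ 84 = 3A.
Blocks that differ from the original plaintext: P[1], P[2].

P[1] = 88, P[2] = AC, P[3] = 3A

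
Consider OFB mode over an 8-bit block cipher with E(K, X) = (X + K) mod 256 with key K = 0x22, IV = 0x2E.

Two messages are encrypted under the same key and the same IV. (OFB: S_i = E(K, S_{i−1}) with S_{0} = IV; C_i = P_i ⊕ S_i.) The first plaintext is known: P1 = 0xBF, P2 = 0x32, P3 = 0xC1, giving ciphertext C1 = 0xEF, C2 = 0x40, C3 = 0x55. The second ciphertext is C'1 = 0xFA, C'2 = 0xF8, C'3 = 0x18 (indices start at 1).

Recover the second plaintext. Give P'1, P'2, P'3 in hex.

P'1 = 0xAA, P'2 = 0x8A, P'3 = 0x8C

In OFB with a reused IV, both messages share the same keystream S_i, so C_i ⊕ C'_i = P_i ⊕ P'_i and thus P'_i = P_i ⊕ C_i ⊕ C'_i.
P'1: 0xBF ⊕ 0xEF ⊕ 0xFA = 0xAA.
P'2: 0x32 ⊕ 0x40 ⊕ 0xF8 = 0x8A.
P'3: 0xC1 ⊕ 0x55 ⊕ 0x18 = 0x8C.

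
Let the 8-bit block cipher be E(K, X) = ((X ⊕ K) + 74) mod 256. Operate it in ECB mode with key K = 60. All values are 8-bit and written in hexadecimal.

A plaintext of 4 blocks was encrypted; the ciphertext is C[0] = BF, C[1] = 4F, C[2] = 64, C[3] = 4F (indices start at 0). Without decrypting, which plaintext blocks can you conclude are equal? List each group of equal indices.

P[1] = P[3]

ECB encrypts each block independently with the same key, so equal ciphertext blocks imply equal plaintext blocks.
C[1] = C[3] = 4F, so P[1] = P[3].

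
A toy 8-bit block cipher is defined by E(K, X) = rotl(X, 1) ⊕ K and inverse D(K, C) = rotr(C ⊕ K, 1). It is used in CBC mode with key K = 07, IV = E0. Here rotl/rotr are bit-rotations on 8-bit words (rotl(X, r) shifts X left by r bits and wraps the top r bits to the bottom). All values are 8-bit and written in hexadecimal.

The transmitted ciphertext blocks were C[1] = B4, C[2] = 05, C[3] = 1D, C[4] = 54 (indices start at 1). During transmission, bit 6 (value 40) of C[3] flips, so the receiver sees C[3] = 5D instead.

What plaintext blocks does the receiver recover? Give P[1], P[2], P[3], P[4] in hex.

CBC decryption: P_i = D(K, C_i) ⊕ C_{i−1}, with C_{0} = IV.
Only C[3] changed, to 5D. In CBC, a change in C_i garbles P_i and flips the same bit in P_{i+1}. Decrypting the received ciphertext:
P[1]: D(K, B4) = D9; D9 ⊕ E0 = 39.
P[2]: D(K, 05) = 01; 01 ⊕ B4 = B5.
P[3]: D(K, 5D) = 2D; 2D ⊕ 05 = 28.
P[4]: D(K, 54) = A9; A9 ⊕ 5D = F4.
Blocks that differ from the original plaintext: P[3], P[4].

P[1] = 39, P[2] = B5, P[3] = 28, P[4] = F4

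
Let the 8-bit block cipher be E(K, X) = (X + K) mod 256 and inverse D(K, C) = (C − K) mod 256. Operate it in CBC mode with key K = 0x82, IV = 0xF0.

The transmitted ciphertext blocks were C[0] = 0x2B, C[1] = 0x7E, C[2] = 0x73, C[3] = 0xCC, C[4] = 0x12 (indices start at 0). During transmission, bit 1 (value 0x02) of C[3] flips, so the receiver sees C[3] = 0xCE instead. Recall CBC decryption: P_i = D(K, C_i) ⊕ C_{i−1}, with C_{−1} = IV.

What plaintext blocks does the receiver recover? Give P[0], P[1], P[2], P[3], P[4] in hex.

P[0] = 0x59, P[1] = 0xD7, P[2] = 0x8F, P[3] = 0x3F, P[4] = 0x5E

Only C[3] changed, to 0xCE. In CBC, a change in C_i garbles P_i and flips the same bit in P_{i+1}. Decrypting the received ciphertext:
P[0]: D(K, 0x2B) = 0xA9; 0xA9 ⊕ 0xF0 = 0x59.
P[1]: D(K, 0x7E) = 0xFC; 0xFC ⊕ 0x2B = 0xD7.
P[2]: D(K, 0x73) = 0xF1; 0xF1 ⊕ 0x7E = 0x8F.
P[3]: D(K, 0xCE) = 0x4C; 0x4C ⊕ 0x73 = 0x3F.
P[4]: D(K, 0x12) = 0x90; 0x90 ⊕ 0xCE = 0x5E.
Blocks that differ from the original plaintext: P[3], P[4].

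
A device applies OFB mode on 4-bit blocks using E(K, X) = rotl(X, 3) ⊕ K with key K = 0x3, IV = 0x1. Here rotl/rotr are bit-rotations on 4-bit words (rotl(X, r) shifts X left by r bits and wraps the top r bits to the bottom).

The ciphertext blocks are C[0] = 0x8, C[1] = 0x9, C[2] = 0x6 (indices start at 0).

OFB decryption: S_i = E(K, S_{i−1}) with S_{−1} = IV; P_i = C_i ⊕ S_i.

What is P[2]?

P[0]: S = E(K, 0x1) = 0xB; 0x8 ⊕ 0xB = 0x3.
P[1]: S = E(K, 0xB) = 0xE; 0x9 ⊕ 0xE = 0x7.
P[2]: S = E(K, 0xE) = 0x4; 0x6 ⊕ 0x4 = 0x2.

P[2] = 0x2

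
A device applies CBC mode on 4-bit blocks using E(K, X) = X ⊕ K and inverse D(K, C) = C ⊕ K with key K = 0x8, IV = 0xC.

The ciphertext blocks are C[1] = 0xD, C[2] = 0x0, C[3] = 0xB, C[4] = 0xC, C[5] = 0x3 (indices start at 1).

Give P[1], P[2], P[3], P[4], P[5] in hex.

P[1] = 0x9, P[2] = 0x5, P[3] = 0x3, P[4] = 0xF, P[5] = 0x7

CBC decryption: P_i = D(K, C_i) ⊕ C_{i−1}, with C_{0} = IV.
P[1]: D(K, 0xD) = 0x5; 0x5 ⊕ 0xC = 0x9.
P[2]: D(K, 0x0) = 0x8; 0x8 ⊕ 0xD = 0x5.
P[3]: D(K, 0xB) = 0x3; 0x3 ⊕ 0x0 = 0x3.
P[4]: D(K, 0xC) = 0x4; 0x4 ⊕ 0xB = 0xF.
P[5]: D(K, 0x3) = 0xB; 0xB ⊕ 0xC = 0x7.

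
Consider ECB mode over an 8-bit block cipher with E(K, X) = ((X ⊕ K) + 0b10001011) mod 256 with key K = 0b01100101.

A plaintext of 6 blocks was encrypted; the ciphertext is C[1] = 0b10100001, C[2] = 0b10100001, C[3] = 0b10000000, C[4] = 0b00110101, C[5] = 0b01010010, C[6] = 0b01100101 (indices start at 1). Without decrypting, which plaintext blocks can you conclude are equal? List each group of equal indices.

ECB encrypts each block independently with the same key, so equal ciphertext blocks imply equal plaintext blocks.
C[1] = C[2] = 0b10100001, so P[1] = P[2].

P[1] = P[2]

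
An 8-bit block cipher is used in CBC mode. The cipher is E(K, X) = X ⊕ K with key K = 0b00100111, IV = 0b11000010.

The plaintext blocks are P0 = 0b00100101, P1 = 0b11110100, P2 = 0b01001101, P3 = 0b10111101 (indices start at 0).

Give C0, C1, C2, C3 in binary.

CBC encryption: C_i = E(K, P_i ⊕ C_{i−1}), with C_{−1} = IV.
C0: P0 ⊕ 0b11000010 = 0b11100111; E(K, 0b11100111) = 0b11000000.
C1: P1 ⊕ 0b11000000 = 0b00110100; E(K, 0b00110100) = 0b00010011.
C2: P2 ⊕ 0b00010011 = 0b01011110; E(K, 0b01011110) = 0b01111001.
C3: P3 ⊕ 0b01111001 = 0b11000100; E(K, 0b11000100) = 0b11100011.

C0 = 0b11000000, C1 = 0b00010011, C2 = 0b01111001, C3 = 0b11100011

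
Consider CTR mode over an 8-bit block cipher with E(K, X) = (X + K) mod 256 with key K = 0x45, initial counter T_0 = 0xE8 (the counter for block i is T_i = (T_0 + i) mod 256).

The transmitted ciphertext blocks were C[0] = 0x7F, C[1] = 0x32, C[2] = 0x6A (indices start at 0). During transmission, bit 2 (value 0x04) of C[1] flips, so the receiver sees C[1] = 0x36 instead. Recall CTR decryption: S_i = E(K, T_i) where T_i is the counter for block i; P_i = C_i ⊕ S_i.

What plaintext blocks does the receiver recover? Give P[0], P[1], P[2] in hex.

P[0] = 0x52, P[1] = 0x18, P[2] = 0x45

Only C[1] changed, to 0x36. In CTR, a change in C_i flips the same bit in P_i only; the keystream is unaffected. Decrypting the received ciphertext:
P[0]: T = 0xE8, S = E(K, T) = 0x2D; 0x7F ⊕ 0x2D = 0x52.
P[1]: T = 0xE9, S = E(K, T) = 0x2E; 0x36 ⊕ 0x2E = 0x18.
P[2]: T = 0xEA, S = E(K, T) = 0x2F; 0x6A ⊕ 0x2F = 0x45.
Blocks that differ from the original plaintext: P[1].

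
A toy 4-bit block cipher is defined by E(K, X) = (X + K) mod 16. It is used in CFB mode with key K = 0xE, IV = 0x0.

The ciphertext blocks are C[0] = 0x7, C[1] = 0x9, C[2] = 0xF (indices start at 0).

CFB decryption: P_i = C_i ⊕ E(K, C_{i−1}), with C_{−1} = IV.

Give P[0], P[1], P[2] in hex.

P[0] = 0x9, P[1] = 0xC, P[2] = 0x8

P[0]: E(K, 0x0) = 0xE; 0x7 ⊕ 0xE = 0x9.
P[1]: E(K, 0x7) = 0x5; 0x9 ⊕ 0x5 = 0xC.
P[2]: E(K, 0x9) = 0x7; 0xF ⊕ 0x7 = 0x8.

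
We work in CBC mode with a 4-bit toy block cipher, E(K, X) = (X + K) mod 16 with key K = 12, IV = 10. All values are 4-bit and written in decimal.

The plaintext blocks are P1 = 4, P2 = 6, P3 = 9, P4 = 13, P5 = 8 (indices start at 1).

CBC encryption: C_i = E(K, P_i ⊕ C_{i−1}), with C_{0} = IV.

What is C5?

C1: P1 ⊕ 10 = 14; E(K, 14) = 10.
C2: P2 ⊕ 10 = 12; E(K, 12) = 8.
C3: P3 ⊕ 8 = 1; E(K, 1) = 13.
C4: P4 ⊕ 13 = 0; E(K, 0) = 12.
C5: P5 ⊕ 12 = 4; E(K, 4) = 0.

C5 = 0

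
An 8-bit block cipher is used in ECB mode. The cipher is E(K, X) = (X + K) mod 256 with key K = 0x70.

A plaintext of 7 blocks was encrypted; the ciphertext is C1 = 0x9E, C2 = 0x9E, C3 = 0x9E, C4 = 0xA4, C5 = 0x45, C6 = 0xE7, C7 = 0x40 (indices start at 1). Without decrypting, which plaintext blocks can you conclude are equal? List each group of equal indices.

P1 = P2 = P3

ECB encrypts each block independently with the same key, so equal ciphertext blocks imply equal plaintext blocks.
C1 = C2 = C3 = 0x9E, so P1 = P2 = P3.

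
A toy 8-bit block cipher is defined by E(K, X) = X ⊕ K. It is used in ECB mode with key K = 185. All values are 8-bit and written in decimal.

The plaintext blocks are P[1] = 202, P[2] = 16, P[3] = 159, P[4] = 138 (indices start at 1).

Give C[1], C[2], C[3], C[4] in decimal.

ECB encryption: C_i = E(K, P_i).
C[1]: E(K, 202) = 115.
C[2]: E(K, 16) = 169.
C[3]: E(K, 159) = 38.
C[4]: E(K, 138) = 51.

C[1] = 115, C[2] = 169, C[3] = 38, C[4] = 51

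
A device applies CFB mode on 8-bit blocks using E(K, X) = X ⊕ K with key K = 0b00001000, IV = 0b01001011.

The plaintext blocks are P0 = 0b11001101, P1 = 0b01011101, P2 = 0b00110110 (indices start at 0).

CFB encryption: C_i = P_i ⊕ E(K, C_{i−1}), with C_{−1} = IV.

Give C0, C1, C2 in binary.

C0 = 0b10001110, C1 = 0b11011011, C2 = 0b11100101

C0: E(K, 0b01001011) = 0b01000011; 0b11001101 ⊕ 0b01000011 = 0b10001110.
C1: E(K, 0b10001110) = 0b10000110; 0b01011101 ⊕ 0b10000110 = 0b11011011.
C2: E(K, 0b11011011) = 0b11010011; 0b00110110 ⊕ 0b11010011 = 0b11100101.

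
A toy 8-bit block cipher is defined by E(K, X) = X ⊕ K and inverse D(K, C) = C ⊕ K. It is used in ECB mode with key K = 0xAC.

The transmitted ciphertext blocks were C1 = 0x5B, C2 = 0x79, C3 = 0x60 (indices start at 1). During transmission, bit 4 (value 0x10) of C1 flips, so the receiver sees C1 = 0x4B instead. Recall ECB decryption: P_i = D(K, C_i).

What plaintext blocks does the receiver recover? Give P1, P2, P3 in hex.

Only C1 changed, to 0x4B. In ECB, a change in C_i affects only P_i. Decrypting the received ciphertext:
P1: D(K, 0x4B) = 0xE7.
P2: D(K, 0x79) = 0xD5.
P3: D(K, 0x60) = 0xCC.
Blocks that differ from the original plaintext: P1.

P1 = 0xE7, P2 = 0xD5, P3 = 0xCC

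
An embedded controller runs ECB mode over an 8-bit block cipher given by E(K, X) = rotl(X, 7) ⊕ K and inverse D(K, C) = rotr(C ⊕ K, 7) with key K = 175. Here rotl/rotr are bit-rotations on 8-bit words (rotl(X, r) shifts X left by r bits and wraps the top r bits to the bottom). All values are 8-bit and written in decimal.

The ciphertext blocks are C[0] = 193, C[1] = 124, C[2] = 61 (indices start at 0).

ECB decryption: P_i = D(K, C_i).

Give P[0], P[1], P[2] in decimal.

P[0]: D(K, 193) = 220.
P[1]: D(K, 124) = 167.
P[2]: D(K, 61) = 37.

P[0] = 220, P[1] = 167, P[2] = 37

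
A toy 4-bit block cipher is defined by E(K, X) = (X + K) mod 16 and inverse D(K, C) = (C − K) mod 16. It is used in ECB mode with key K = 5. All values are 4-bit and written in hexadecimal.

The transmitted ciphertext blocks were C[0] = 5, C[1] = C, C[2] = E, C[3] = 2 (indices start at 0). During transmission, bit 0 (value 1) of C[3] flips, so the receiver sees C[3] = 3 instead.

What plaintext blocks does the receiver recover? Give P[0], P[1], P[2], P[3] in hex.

ECB decryption: P_i = D(K, C_i).
Only C[3] changed, to 3. In ECB, a change in C_i affects only P_i. Decrypting the received ciphertext:
P[0]: D(K, 5) = 0.
P[1]: D(K, C) = 7.
P[2]: D(K, E) = 9.
P[3]: D(K, 3) = E.
Blocks that differ from the original plaintext: P[3].

P[0] = 0, P[1] = 7, P[2] = 9, P[3] = E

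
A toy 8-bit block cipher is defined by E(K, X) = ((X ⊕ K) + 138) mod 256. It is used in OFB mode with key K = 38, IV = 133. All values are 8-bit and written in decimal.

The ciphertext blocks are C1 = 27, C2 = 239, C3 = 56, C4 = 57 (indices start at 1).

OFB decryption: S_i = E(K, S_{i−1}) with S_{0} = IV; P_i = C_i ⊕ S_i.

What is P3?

P1: S = E(K, 133) = 45; 27 ⊕ 45 = 54.
P2: S = E(K, 45) = 149; 239 ⊕ 149 = 122.
P3: S = E(K, 149) = 61; 56 ⊕ 61 = 5.

P3 = 5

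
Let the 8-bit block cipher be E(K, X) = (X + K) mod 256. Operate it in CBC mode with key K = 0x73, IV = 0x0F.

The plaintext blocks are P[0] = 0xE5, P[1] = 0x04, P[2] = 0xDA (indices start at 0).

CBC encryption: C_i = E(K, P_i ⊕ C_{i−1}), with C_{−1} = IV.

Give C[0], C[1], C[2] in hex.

C[0] = 0x5D, C[1] = 0xCC, C[2] = 0x89

C[0]: P[0] ⊕ 0x0F = 0xEA; E(K, 0xEA) = 0x5D.
C[1]: P[1] ⊕ 0x5D = 0x59; E(K, 0x59) = 0xCC.
C[2]: P[2] ⊕ 0xCC = 0x16; E(K, 0x16) = 0x89.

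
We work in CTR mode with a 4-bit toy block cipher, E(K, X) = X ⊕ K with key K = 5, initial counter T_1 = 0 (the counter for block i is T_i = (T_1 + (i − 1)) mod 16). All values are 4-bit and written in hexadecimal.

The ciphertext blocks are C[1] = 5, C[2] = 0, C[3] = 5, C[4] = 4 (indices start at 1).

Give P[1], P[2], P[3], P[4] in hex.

P[1] = 0, P[2] = 4, P[3] = 2, P[4] = 2

CTR decryption: S_i = E(K, T_i) where T_i is the counter for block i; P_i = C_i ⊕ S_i.
P[1]: T = 0, S = E(K, T) = 5; 5 ⊕ 5 = 0.
P[2]: T = 1, S = E(K, T) = 4; 0 ⊕ 4 = 4.
P[3]: T = 2, S = E(K, T) = 7; 5 ⊕ 7 = 2.
P[4]: T = 3, S = E(K, T) = 6; 4 ⊕ 6 = 2.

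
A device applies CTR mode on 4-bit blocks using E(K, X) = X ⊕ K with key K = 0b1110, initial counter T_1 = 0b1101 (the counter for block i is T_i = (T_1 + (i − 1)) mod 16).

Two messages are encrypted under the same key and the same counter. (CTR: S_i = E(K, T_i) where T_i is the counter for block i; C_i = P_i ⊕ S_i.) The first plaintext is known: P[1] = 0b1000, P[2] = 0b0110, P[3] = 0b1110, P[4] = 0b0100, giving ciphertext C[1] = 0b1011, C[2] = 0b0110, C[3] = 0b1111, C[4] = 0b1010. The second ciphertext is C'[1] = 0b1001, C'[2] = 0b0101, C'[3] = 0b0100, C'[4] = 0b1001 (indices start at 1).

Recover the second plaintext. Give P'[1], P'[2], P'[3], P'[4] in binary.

In CTR with a reused counter, both messages share the same keystream S_i, so C_i ⊕ C'_i = P_i ⊕ P'_i and thus P'_i = P_i ⊕ C_i ⊕ C'_i.
P'[1]: 0b1000 ⊕ 0b1011 ⊕ 0b1001 = 0b1010.
P'[2]: 0b0110 ⊕ 0b0110 ⊕ 0b0101 = 0b0101.
P'[3]: 0b1110 ⊕ 0b1111 ⊕ 0b0100 = 0b0101.
P'[4]: 0b0100 ⊕ 0b1010 ⊕ 0b1001 = 0b0111.

P'[1] = 0b1010, P'[2] = 0b0101, P'[3] = 0b0101, P'[4] = 0b0111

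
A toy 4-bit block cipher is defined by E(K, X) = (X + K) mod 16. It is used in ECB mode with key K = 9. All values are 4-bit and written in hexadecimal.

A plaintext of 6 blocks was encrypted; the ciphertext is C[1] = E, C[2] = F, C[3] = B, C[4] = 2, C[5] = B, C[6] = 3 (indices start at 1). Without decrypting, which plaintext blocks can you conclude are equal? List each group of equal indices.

ECB encrypts each block independently with the same key, so equal ciphertext blocks imply equal plaintext blocks.
C[3] = C[5] = B, so P[3] = P[5].

P[3] = P[5]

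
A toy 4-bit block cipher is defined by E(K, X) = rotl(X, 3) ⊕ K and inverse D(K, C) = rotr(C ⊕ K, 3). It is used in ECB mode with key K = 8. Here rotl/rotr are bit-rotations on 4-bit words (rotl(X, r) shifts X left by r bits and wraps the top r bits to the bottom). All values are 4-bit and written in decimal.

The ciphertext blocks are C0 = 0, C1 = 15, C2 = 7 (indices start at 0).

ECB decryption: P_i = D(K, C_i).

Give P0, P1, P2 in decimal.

P0: D(K, 0) = 1.
P1: D(K, 15) = 14.
P2: D(K, 7) = 15.

P0 = 1, P1 = 14, P2 = 15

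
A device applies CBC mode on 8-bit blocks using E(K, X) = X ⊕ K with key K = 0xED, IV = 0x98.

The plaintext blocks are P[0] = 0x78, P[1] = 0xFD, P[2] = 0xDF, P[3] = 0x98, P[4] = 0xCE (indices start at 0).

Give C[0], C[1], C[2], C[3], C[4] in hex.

C[0] = 0x0D, C[1] = 0x1D, C[2] = 0x2F, C[3] = 0x5A, C[4] = 0x79

CBC encryption: C_i = E(K, P_i ⊕ C_{i−1}), with C_{−1} = IV.
C[0]: P[0] ⊕ 0x98 = 0xE0; E(K, 0xE0) = 0x0D.
C[1]: P[1] ⊕ 0x0D = 0xF0; E(K, 0xF0) = 0x1D.
C[2]: P[2] ⊕ 0x1D = 0xC2; E(K, 0xC2) = 0x2F.
C[3]: P[3] ⊕ 0x2F = 0xB7; E(K, 0xB7) = 0x5A.
C[4]: P[4] ⊕ 0x5A = 0x94; E(K, 0x94) = 0x79.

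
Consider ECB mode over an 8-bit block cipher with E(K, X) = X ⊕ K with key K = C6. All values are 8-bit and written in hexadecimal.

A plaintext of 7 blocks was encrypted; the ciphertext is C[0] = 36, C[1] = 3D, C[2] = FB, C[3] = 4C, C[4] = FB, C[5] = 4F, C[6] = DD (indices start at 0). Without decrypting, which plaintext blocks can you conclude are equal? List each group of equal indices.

ECB encrypts each block independently with the same key, so equal ciphertext blocks imply equal plaintext blocks.
C[2] = C[4] = FB, so P[2] = P[4].

P[2] = P[4]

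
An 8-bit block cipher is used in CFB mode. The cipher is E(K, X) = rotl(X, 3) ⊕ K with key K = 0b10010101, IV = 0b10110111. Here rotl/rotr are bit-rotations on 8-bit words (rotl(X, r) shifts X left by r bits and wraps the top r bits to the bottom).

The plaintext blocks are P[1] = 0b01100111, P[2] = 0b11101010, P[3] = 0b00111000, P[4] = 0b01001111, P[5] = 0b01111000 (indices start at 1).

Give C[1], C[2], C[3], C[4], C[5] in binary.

CFB encryption: C_i = P_i ⊕ E(K, C_{i−1}), with C_{0} = IV.
C[1]: E(K, 0b10110111) = 0b00101000; 0b01100111 ⊕ 0b00101000 = 0b01001111.
C[2]: E(K, 0b01001111) = 0b11101111; 0b11101010 ⊕ 0b11101111 = 0b00000101.
C[3]: E(K, 0b00000101) = 0b10111101; 0b00111000 ⊕ 0b10111101 = 0b10000101.
C[4]: E(K, 0b10000101) = 0b10111001; 0b01001111 ⊕ 0b10111001 = 0b11110110.
C[5]: E(K, 0b11110110) = 0b00100010; 0b01111000 ⊕ 0b00100010 = 0b01011010.

C[1] = 0b01001111, C[2] = 0b00000101, C[3] = 0b10000101, C[4] = 0b11110110, C[5] = 0b01011010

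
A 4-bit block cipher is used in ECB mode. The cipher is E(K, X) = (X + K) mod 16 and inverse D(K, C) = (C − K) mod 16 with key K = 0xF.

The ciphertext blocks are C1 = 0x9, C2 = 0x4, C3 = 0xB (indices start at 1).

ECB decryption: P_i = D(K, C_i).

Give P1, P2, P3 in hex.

P1 = 0xA, P2 = 0x5, P3 = 0xC

P1: D(K, 0x9) = 0xA.
P2: D(K, 0x4) = 0x5.
P3: D(K, 0xB) = 0xC.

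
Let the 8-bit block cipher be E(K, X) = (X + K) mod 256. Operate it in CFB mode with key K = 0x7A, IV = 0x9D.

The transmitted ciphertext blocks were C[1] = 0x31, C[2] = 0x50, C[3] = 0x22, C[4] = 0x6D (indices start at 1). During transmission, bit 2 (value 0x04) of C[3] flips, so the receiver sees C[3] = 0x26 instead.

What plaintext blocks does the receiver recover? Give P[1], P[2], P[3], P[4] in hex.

P[1] = 0x26, P[2] = 0xFB, P[3] = 0xEC, P[4] = 0xCD

CFB decryption: P_i = C_i ⊕ E(K, C_{i−1}), with C_{0} = IV.
Only C[3] changed, to 0x26. In CFB, a change in C_i flips the same bit in P_i and garbles P_{i+1}. Decrypting the received ciphertext:
P[1]: E(K, 0x9D) = 0x17; 0x31 ⊕ 0x17 = 0x26.
P[2]: E(K, 0x31) = 0xAB; 0x50 ⊕ 0xAB = 0xFB.
P[3]: E(K, 0x50) = 0xCA; 0x26 ⊕ 0xCA = 0xEC.
P[4]: E(K, 0x26) = 0xA0; 0x6D ⊕ 0xA0 = 0xCD.
Blocks that differ from the original plaintext: P[3], P[4].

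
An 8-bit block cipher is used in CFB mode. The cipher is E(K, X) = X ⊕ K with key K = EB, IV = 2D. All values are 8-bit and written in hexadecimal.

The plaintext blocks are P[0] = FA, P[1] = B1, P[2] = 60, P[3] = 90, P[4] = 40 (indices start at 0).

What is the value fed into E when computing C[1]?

3C

CFB encryption: C_i = P_i ⊕ E(K, C_{i−1}), with C_{−1} = IV.
C[0]: E(K, 2D) = C6; FA ⊕ C6 = 3C.
C[1]: E(K, 3C) = D7; B1 ⊕ D7 = 66.
So the input to E for block [1] is 3C.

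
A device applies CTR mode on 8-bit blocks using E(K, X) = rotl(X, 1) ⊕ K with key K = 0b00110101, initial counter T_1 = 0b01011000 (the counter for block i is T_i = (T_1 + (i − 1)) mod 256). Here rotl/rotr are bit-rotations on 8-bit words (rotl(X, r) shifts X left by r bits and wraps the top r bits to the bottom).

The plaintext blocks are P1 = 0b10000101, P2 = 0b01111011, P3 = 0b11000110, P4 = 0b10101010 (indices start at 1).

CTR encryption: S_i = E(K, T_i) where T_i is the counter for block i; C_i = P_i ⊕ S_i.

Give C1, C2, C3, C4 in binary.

C1 = 0b00000000, C2 = 0b11111100, C3 = 0b01000111, C4 = 0b00101001

C1: T = 0b01011000, S = E(K, T) = 0b10000101; 0b10000101 ⊕ 0b10000101 = 0b00000000.
C2: T = 0b01011001, S = E(K, T) = 0b10000111; 0b01111011 ⊕ 0b10000111 = 0b11111100.
C3: T = 0b01011010, S = E(K, T) = 0b10000001; 0b11000110 ⊕ 0b10000001 = 0b01000111.
C4: T = 0b01011011, S = E(K, T) = 0b10000011; 0b10101010 ⊕ 0b10000011 = 0b00101001.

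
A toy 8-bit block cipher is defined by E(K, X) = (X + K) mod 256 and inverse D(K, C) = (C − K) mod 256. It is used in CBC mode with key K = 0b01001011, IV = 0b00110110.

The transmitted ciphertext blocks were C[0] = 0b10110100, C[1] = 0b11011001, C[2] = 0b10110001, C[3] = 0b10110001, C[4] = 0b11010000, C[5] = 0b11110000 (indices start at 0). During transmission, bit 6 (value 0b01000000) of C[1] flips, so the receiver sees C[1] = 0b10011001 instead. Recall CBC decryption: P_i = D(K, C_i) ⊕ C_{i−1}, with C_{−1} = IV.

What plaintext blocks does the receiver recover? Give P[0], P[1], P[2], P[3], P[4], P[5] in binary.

P[0] = 0b01011111, P[1] = 0b11111010, P[2] = 0b11111111, P[3] = 0b11010111, P[4] = 0b00110100, P[5] = 0b01110101

Only C[1] changed, to 0b10011001. In CBC, a change in C_i garbles P_i and flips the same bit in P_{i+1}. Decrypting the received ciphertext:
P[0]: D(K, 0b10110100) = 0b01101001; 0b01101001 ⊕ 0b00110110 = 0b01011111.
P[1]: D(K, 0b10011001) = 0b01001110; 0b01001110 ⊕ 0b10110100 = 0b11111010.
P[2]: D(K, 0b10110001) = 0b01100110; 0b01100110 ⊕ 0b10011001 = 0b11111111.
P[3]: D(K, 0b10110001) = 0b01100110; 0b01100110 ⊕ 0b10110001 = 0b11010111.
P[4]: D(K, 0b11010000) = 0b10000101; 0b10000101 ⊕ 0b10110001 = 0b00110100.
P[5]: D(K, 0b11110000) = 0b10100101; 0b10100101 ⊕ 0b11010000 = 0b01110101.
Blocks that differ from the original plaintext: P[1], P[2].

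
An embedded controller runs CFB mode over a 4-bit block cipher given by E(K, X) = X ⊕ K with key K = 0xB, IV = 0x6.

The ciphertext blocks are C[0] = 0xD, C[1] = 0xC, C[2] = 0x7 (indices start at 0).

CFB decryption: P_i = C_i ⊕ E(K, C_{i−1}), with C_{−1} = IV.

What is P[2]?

P[2] = 0x0

P[2]: E(K, 0xC) = 0x7; 0x7 ⊕ 0x7 = 0x0.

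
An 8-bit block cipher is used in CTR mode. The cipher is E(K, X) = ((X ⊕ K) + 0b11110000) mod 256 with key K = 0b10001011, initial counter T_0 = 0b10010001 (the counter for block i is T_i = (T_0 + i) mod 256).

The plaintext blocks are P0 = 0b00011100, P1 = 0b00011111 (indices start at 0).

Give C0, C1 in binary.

C0 = 0b00010110, C1 = 0b00010110

CTR encryption: S_i = E(K, T_i) where T_i is the counter for block i; C_i = P_i ⊕ S_i.
C0: T = 0b10010001, S = E(K, T) = 0b00001010; 0b00011100 ⊕ 0b00001010 = 0b00010110.
C1: T = 0b10010010, S = E(K, T) = 0b00001001; 0b00011111 ⊕ 0b00001001 = 0b00010110.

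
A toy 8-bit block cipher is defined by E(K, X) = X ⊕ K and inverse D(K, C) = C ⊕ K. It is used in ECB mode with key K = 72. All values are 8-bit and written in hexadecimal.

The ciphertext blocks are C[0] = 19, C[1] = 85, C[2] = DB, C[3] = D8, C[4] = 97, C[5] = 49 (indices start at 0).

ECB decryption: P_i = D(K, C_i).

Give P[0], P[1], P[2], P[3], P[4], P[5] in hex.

P[0]: D(K, 19) = 6B.
P[1]: D(K, 85) = F7.
P[2]: D(K, DB) = A9.
P[3]: D(K, D8) = AA.
P[4]: D(K, 97) = E5.
P[5]: D(K, 49) = 3B.

P[0] = 6B, P[1] = F7, P[2] = A9, P[3] = AA, P[4] = E5, P[5] = 3B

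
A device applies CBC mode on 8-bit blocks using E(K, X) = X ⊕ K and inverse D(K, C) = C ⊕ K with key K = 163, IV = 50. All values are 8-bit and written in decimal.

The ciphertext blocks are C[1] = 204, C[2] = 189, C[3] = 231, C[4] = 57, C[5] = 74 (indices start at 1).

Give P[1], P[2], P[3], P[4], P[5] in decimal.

CBC decryption: P_i = D(K, C_i) ⊕ C_{i−1}, with C_{0} = IV.
P[1]: D(K, 204) = 111; 111 ⊕ 50 = 93.
P[2]: D(K, 189) = 30; 30 ⊕ 204 = 210.
P[3]: D(K, 231) = 68; 68 ⊕ 189 = 249.
P[4]: D(K, 57) = 154; 154 ⊕ 231 = 125.
P[5]: D(K, 74) = 233; 233 ⊕ 57 = 208.

P[1] = 93, P[2] = 210, P[3] = 249, P[4] = 125, P[5] = 208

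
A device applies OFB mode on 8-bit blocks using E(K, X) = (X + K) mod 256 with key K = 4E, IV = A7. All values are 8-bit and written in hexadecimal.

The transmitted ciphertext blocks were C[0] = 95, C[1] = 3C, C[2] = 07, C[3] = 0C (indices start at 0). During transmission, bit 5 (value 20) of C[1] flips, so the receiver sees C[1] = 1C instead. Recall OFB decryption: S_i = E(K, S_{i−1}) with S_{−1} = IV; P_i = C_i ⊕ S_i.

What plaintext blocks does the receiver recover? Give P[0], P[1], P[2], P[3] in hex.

P[0] = 60, P[1] = 5F, P[2] = 96, P[3] = D3

Only C[1] changed, to 1C. In OFB, a change in C_i flips the same bit in P_i only; the keystream is unaffected. Decrypting the received ciphertext:
P[0]: S = E(K, A7) = F5; 95 ⊕ F5 = 60.
P[1]: S = E(K, F5) = 43; 1C ⊕ 43 = 5F.
P[2]: S = E(K, 43) = 91; 07 ⊕ 91 = 96.
P[3]: S = E(K, 91) = DF; 0C ⊕ DF = D3.
Blocks that differ from the original plaintext: P[1].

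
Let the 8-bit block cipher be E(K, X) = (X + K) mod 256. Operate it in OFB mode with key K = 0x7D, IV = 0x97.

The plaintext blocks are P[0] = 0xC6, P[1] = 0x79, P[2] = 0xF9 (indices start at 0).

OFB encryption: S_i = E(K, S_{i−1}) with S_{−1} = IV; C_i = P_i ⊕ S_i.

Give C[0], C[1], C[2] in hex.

C[0]: S = E(K, 0x97) = 0x14; 0xC6 ⊕ 0x14 = 0xD2.
C[1]: S = E(K, 0x14) = 0x91; 0x79 ⊕ 0x91 = 0xE8.
C[2]: S = E(K, 0x91) = 0x0E; 0xF9 ⊕ 0x0E = 0xF7.

C[0] = 0xD2, C[1] = 0xE8, C[2] = 0xF7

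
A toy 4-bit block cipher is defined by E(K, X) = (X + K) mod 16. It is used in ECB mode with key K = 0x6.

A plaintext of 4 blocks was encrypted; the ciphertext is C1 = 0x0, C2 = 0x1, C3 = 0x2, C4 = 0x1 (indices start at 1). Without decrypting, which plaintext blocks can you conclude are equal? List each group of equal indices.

P2 = P4

ECB encrypts each block independently with the same key, so equal ciphertext blocks imply equal plaintext blocks.
C2 = C4 = 0x1, so P2 = P4.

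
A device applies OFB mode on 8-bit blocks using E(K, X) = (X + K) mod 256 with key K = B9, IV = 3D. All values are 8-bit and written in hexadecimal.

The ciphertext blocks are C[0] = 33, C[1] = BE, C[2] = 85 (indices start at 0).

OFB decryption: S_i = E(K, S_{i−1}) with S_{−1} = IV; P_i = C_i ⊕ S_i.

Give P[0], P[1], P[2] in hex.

P[0] = C5, P[1] = 11, P[2] = ED

P[0]: S = E(K, 3D) = F6; 33 ⊕ F6 = C5.
P[1]: S = E(K, F6) = AF; BE ⊕ AF = 11.
P[2]: S = E(K, AF) = 68; 85 ⊕ 68 = ED.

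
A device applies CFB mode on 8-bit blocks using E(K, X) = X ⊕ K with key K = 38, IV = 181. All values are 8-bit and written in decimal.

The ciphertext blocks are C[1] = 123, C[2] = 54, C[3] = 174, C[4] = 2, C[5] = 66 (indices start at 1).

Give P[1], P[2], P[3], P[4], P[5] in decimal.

CFB decryption: P_i = C_i ⊕ E(K, C_{i−1}), with C_{0} = IV.
P[1]: E(K, 181) = 147; 123 ⊕ 147 = 232.
P[2]: E(K, 123) = 93; 54 ⊕ 93 = 107.
P[3]: E(K, 54) = 16; 174 ⊕ 16 = 190.
P[4]: E(K, 174) = 136; 2 ⊕ 136 = 138.
P[5]: E(K, 2) = 36; 66 ⊕ 36 = 102.

P[1] = 232, P[2] = 107, P[3] = 190, P[4] = 138, P[5] = 102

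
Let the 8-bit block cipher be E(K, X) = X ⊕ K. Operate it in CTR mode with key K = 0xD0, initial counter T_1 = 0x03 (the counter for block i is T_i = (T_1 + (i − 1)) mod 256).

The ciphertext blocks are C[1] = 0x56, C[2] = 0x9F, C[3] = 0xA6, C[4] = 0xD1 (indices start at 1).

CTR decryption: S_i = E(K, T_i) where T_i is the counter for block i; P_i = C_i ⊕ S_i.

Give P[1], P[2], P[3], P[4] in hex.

P[1]: T = 0x03, S = E(K, T) = 0xD3; 0x56 ⊕ 0xD3 = 0x85.
P[2]: T = 0x04, S = E(K, T) = 0xD4; 0x9F ⊕ 0xD4 = 0x4B.
P[3]: T = 0x05, S = E(K, T) = 0xD5; 0xA6 ⊕ 0xD5 = 0x73.
P[4]: T = 0x06, S = E(K, T) = 0xD6; 0xD1 ⊕ 0xD6 = 0x07.

P[1] = 0x85, P[2] = 0x4B, P[3] = 0x73, P[4] = 0x07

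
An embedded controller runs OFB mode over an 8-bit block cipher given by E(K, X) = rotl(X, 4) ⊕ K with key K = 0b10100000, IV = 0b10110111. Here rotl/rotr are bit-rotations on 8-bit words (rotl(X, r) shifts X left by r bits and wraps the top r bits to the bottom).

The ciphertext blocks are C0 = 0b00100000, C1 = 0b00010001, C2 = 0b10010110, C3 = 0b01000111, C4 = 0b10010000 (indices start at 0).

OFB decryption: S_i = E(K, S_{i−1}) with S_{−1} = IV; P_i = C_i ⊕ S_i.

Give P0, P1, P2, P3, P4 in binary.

P0: S = E(K, 0b10110111) = 0b11011011; 0b00100000 ⊕ 0b11011011 = 0b11111011.
P1: S = E(K, 0b11011011) = 0b00011101; 0b00010001 ⊕ 0b00011101 = 0b00001100.
P2: S = E(K, 0b00011101) = 0b01110001; 0b10010110 ⊕ 0b01110001 = 0b11100111.
P3: S = E(K, 0b01110001) = 0b10110111; 0b01000111 ⊕ 0b10110111 = 0b11110000.
P4: S = E(K, 0b10110111) = 0b11011011; 0b10010000 ⊕ 0b11011011 = 0b01001011.

P0 = 0b11111011, P1 = 0b00001100, P2 = 0b11100111, P3 = 0b11110000, P4 = 0b01001011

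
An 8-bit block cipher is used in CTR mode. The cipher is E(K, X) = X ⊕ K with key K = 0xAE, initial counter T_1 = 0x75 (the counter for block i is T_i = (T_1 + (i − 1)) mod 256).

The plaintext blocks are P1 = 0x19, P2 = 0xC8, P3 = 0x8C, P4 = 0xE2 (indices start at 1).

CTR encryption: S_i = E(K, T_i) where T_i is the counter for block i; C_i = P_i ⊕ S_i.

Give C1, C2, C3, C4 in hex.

C1: T = 0x75, S = E(K, T) = 0xDB; 0x19 ⊕ 0xDB = 0xC2.
C2: T = 0x76, S = E(K, T) = 0xD8; 0xC8 ⊕ 0xD8 = 0x10.
C3: T = 0x77, S = E(K, T) = 0xD9; 0x8C ⊕ 0xD9 = 0x55.
C4: T = 0x78, S = E(K, T) = 0xD6; 0xE2 ⊕ 0xD6 = 0x34.

C1 = 0xC2, C2 = 0x10, C3 = 0x55, C4 = 0x34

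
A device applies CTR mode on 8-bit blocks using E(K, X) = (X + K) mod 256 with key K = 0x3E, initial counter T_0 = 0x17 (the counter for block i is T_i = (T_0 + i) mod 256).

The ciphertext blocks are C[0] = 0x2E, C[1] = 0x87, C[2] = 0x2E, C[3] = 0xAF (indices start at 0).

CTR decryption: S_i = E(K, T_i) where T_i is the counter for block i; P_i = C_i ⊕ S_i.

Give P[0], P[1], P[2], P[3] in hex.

P[0]: T = 0x17, S = E(K, T) = 0x55; 0x2E ⊕ 0x55 = 0x7B.
P[1]: T = 0x18, S = E(K, T) = 0x56; 0x87 ⊕ 0x56 = 0xD1.
P[2]: T = 0x19, S = E(K, T) = 0x57; 0x2E ⊕ 0x57 = 0x79.
P[3]: T = 0x1A, S = E(K, T) = 0x58; 0xAF ⊕ 0x58 = 0xF7.

P[0] = 0x7B, P[1] = 0xD1, P[2] = 0x79, P[3] = 0xF7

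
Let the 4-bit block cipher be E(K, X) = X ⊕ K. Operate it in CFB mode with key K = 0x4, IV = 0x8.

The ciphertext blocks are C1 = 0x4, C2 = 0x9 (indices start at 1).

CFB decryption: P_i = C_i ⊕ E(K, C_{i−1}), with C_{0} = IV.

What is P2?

P2 = 0x9

P2: E(K, 0x4) = 0x0; 0x9 ⊕ 0x0 = 0x9.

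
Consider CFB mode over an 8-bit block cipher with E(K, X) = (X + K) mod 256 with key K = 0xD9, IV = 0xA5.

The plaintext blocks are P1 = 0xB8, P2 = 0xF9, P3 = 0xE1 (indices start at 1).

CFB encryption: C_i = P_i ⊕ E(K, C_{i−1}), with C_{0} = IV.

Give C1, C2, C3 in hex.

C1: E(K, 0xA5) = 0x7E; 0xB8 ⊕ 0x7E = 0xC6.
C2: E(K, 0xC6) = 0x9F; 0xF9 ⊕ 0x9F = 0x66.
C3: E(K, 0x66) = 0x3F; 0xE1 ⊕ 0x3F = 0xDE.

C1 = 0xC6, C2 = 0x66, C3 = 0xDE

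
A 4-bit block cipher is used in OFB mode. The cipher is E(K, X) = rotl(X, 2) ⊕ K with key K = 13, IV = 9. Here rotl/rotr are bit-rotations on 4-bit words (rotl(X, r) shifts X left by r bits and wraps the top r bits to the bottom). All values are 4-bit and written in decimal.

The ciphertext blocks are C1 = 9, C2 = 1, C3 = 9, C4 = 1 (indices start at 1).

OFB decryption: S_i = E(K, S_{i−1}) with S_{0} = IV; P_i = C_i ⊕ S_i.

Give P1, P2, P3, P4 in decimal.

P1 = 2, P2 = 2, P3 = 8, P4 = 8

P1: S = E(K, 9) = 11; 9 ⊕ 11 = 2.
P2: S = E(K, 11) = 3; 1 ⊕ 3 = 2.
P3: S = E(K, 3) = 1; 9 ⊕ 1 = 8.
P4: S = E(K, 1) = 9; 1 ⊕ 9 = 8.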